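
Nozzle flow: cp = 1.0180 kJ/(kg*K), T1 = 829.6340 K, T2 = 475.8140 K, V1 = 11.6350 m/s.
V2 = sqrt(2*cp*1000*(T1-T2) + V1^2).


dT = 353.8200 K
2*cp*1000*dT = 720377.5200
V1^2 = 135.3732
V2 = sqrt(720512.8932) = 848.8303 m/s

848.8303 m/s


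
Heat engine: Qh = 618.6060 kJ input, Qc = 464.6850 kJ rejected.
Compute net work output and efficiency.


W = 618.6060 - 464.6850 = 153.9210 kJ
eta = 153.9210 / 618.6060 = 0.2488 = 24.8819%

W = 153.9210 kJ, eta = 24.8819%


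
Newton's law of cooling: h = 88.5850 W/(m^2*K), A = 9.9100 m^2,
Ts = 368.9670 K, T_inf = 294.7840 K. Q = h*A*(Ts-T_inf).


dT = 74.1830 K
Q = 88.5850 * 9.9100 * 74.1830 = 65123.5755 W

65123.5755 W


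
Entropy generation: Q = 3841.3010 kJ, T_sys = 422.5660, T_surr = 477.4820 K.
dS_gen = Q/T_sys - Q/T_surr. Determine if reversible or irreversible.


dS_sys = 3841.3010/422.5660 = 9.0904 kJ/K
dS_surr = -3841.3010/477.4820 = -8.0449 kJ/K
dS_gen = 9.0904 - 8.0449 = 1.0455 kJ/K (irreversible)

dS_gen = 1.0455 kJ/K, irreversible


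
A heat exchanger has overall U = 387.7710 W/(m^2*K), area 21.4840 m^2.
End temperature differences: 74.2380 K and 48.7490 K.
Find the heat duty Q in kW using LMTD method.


LMTD = 60.6028 K
Q = 387.7710 * 21.4840 * 60.6028 = 504873.7760 W = 504.8738 kW

504.8738 kW


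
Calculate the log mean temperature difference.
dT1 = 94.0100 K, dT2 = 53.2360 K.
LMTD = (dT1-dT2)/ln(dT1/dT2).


dT1/dT2 = 1.7659
ln(dT1/dT2) = 0.5687
LMTD = 40.7740 / 0.5687 = 71.7011 K

71.7011 K


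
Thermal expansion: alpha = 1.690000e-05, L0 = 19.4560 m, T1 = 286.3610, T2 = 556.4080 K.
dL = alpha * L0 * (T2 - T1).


dT = 270.0470 K
dL = 1.690000e-05 * 19.4560 * 270.0470 = 0.088793 m
L_final = 19.544793 m

dL = 0.088793 m


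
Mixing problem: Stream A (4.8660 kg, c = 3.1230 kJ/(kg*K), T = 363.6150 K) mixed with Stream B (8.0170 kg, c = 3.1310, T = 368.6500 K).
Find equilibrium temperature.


num = 14779.2492
den = 40.2977
Tf = 366.7513 K

366.7513 K


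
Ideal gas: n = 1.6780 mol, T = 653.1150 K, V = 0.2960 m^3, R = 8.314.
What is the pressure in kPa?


P = nRT/V = 1.6780 * 8.314 * 653.1150 / 0.2960
= 9111.5368 / 0.2960 = 30782.2190 Pa = 30.7822 kPa

30.7822 kPa


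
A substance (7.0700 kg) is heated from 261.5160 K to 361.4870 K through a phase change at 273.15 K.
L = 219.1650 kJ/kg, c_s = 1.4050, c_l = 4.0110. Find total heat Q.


Q1 (sensible, solid) = 7.0700 * 1.4050 * 11.6340 = 115.5646 kJ
Q2 (latent) = 7.0700 * 219.1650 = 1549.4966 kJ
Q3 (sensible, liquid) = 7.0700 * 4.0110 * 88.3370 = 2505.0403 kJ
Q_total = 4170.1015 kJ

4170.1015 kJ


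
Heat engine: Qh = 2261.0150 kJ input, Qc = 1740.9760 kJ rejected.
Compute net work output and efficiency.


W = 2261.0150 - 1740.9760 = 520.0390 kJ
eta = 520.0390 / 2261.0150 = 0.2300 = 23.0002%

W = 520.0390 kJ, eta = 23.0002%


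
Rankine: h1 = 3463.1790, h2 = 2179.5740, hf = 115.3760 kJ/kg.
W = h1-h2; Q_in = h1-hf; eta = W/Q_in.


W = 1283.6050 kJ/kg
Q_in = 3347.8030 kJ/kg
eta = 0.3834 = 38.3417%

eta = 38.3417%


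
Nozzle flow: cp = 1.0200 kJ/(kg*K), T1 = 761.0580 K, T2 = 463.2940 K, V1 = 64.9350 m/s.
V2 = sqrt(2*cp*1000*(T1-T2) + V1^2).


dT = 297.7640 K
2*cp*1000*dT = 607438.5600
V1^2 = 4216.5542
V2 = sqrt(611655.1142) = 782.0838 m/s

782.0838 m/s


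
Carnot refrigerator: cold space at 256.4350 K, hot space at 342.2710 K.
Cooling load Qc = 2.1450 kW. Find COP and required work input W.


COP = 256.4350 / 85.8360 = 2.9875
W = 2.1450 / 2.9875 = 0.7180 kW

COP = 2.9875, W = 0.7180 kW


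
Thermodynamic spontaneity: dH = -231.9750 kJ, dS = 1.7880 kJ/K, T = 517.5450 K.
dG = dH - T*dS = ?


T*dS = 517.5450 * 1.7880 = 925.3705 kJ
dG = -231.9750 - 925.3705 = -1157.3455 kJ (spontaneous)

dG = -1157.3455 kJ, spontaneous


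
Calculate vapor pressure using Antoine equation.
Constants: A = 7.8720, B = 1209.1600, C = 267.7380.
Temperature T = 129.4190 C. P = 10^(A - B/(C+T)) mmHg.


C+T = 397.1570
B/(C+T) = 3.0445
log10(P) = 7.8720 - 3.0445 = 4.8275
P = 10^4.8275 = 67214.1853 mmHg

67214.1853 mmHg


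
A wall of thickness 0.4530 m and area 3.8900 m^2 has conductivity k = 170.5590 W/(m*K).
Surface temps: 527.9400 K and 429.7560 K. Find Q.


dT = 98.1840 K
Q = 170.5590 * 3.8900 * 98.1840 / 0.4530 = 143802.6077 W

143802.6077 W


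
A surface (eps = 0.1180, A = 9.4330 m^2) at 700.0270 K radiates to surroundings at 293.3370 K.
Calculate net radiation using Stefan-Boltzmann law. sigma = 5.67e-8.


T^4 = 2.4014e+11
Tsurr^4 = 7.4040e+09
Q = 0.1180 * 5.67e-8 * 9.4330 * 2.3273e+11 = 14688.3470 W

14688.3470 W


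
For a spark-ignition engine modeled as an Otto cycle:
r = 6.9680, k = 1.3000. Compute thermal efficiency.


r^(k-1) = 1.7903
eta = 1 - 1/1.7903 = 0.4414 = 44.1443%

44.1443%


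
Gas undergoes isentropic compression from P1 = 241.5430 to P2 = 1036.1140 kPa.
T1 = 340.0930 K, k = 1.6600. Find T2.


(k-1)/k = 0.3976
(P2/P1)^exp = 1.7842
T2 = 340.0930 * 1.7842 = 606.7909 K

606.7909 K


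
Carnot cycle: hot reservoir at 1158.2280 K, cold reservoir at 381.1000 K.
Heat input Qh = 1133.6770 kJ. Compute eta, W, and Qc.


eta = 1 - 381.1000/1158.2280 = 0.6710
W = 0.6710 * 1133.6770 = 760.6552 kJ
Qc = 1133.6770 - 760.6552 = 373.0218 kJ

eta = 67.0963%, W = 760.6552 kJ, Qc = 373.0218 kJ


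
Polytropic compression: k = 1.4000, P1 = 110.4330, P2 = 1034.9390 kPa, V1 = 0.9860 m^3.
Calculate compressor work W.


(k-1)/k = 0.2857
(P2/P1)^exp = 1.8952
W = 3.5000 * 110.4330 * 0.9860 * (1.8952 - 1) = 341.1756 kJ

341.1756 kJ


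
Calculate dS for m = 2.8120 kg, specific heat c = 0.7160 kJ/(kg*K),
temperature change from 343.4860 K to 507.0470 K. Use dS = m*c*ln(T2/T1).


T2/T1 = 1.4762
ln(T2/T1) = 0.3895
dS = 2.8120 * 0.7160 * 0.3895 = 0.7841 kJ/K

0.7841 kJ/K


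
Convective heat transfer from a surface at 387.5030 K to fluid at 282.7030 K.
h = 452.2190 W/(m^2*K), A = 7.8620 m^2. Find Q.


dT = 104.8000 K
Q = 452.2190 * 7.8620 * 104.8000 = 372600.2375 W

372600.2375 W


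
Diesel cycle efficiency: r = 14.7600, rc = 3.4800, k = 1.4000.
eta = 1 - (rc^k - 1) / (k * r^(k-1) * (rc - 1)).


r^(k-1) = 2.9352
rc^k = 5.7307
eta = 0.5358 = 53.5789%

53.5789%


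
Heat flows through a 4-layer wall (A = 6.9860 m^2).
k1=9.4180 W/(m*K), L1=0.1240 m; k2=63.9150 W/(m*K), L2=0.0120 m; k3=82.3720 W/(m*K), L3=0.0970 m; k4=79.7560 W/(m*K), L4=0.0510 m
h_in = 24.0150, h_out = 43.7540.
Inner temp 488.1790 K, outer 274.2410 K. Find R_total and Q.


R_conv_in = 1/(24.0150*6.9860) = 0.0060
R_1 = 0.1240/(9.4180*6.9860) = 0.0019
R_2 = 0.0120/(63.9150*6.9860) = 2.6875e-05
R_3 = 0.0970/(82.3720*6.9860) = 0.0002
R_4 = 0.0510/(79.7560*6.9860) = 9.1533e-05
R_conv_out = 1/(43.7540*6.9860) = 0.0033
R_total = 0.0114 K/W
Q = 213.9380 / 0.0114 = 18760.2827 W

R_total = 0.0114 K/W, Q = 18760.2827 W


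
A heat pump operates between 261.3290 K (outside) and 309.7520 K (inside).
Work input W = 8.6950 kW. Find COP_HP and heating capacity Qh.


COP = 309.7520 / 48.4230 = 6.3968
Qh = 6.3968 * 8.6950 = 55.6201 kW

COP = 6.3968, Qh = 55.6201 kW


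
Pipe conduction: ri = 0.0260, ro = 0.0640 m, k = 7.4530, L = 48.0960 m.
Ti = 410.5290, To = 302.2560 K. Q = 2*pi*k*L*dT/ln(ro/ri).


dT = 108.2730 K
ln(ro/ri) = 0.9008
Q = 2*pi*7.4530*48.0960*108.2730 / 0.9008 = 270718.6827 W

270718.6827 W


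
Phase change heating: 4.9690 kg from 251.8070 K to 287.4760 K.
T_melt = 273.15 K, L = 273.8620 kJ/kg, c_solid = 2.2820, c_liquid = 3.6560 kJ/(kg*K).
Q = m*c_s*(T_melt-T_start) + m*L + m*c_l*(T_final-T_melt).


Q1 (sensible, solid) = 4.9690 * 2.2820 * 21.3430 = 242.0138 kJ
Q2 (latent) = 4.9690 * 273.8620 = 1360.8203 kJ
Q3 (sensible, liquid) = 4.9690 * 3.6560 * 14.3260 = 260.2556 kJ
Q_total = 1863.0897 kJ

1863.0897 kJ


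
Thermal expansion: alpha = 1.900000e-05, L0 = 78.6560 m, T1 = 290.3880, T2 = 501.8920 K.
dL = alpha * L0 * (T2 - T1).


dT = 211.5040 K
dL = 1.900000e-05 * 78.6560 * 211.5040 = 0.316085 m
L_final = 78.972085 m

dL = 0.316085 m


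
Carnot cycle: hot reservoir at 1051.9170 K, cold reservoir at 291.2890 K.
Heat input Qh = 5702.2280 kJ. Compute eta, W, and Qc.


eta = 1 - 291.2890/1051.9170 = 0.7231
W = 0.7231 * 5702.2280 = 4123.2096 kJ
Qc = 5702.2280 - 4123.2096 = 1579.0184 kJ

eta = 72.3087%, W = 4123.2096 kJ, Qc = 1579.0184 kJ


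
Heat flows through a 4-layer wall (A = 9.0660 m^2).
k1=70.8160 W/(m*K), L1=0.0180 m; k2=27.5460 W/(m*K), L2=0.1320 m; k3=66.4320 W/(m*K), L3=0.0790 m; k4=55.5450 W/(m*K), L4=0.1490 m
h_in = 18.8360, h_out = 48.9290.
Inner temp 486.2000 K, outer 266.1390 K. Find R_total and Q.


R_conv_in = 1/(18.8360*9.0660) = 0.0059
R_1 = 0.0180/(70.8160*9.0660) = 2.8037e-05
R_2 = 0.1320/(27.5460*9.0660) = 0.0005
R_3 = 0.0790/(66.4320*9.0660) = 0.0001
R_4 = 0.1490/(55.5450*9.0660) = 0.0003
R_conv_out = 1/(48.9290*9.0660) = 0.0023
R_total = 0.0091 K/W
Q = 220.0610 / 0.0091 = 24198.6994 W

R_total = 0.0091 K/W, Q = 24198.6994 W


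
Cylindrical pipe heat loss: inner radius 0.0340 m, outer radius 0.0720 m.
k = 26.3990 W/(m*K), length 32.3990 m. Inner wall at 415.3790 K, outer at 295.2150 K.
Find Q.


dT = 120.1640 K
ln(ro/ri) = 0.7503
Q = 2*pi*26.3990*32.3990*120.1640 / 0.7503 = 860666.9818 W

860666.9818 W


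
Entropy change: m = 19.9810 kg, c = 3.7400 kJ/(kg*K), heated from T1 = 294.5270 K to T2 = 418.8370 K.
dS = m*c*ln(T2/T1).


T2/T1 = 1.4221
ln(T2/T1) = 0.3521
dS = 19.9810 * 3.7400 * 0.3521 = 26.3129 kJ/K

26.3129 kJ/K


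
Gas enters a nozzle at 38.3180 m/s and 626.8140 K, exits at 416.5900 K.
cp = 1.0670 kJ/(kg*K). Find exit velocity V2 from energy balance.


dT = 210.2240 K
2*cp*1000*dT = 448618.0160
V1^2 = 1468.2691
V2 = sqrt(450086.2851) = 670.8847 m/s

670.8847 m/s


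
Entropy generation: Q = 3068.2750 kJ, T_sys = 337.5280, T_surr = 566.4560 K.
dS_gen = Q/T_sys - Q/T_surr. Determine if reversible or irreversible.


dS_sys = 3068.2750/337.5280 = 9.0904 kJ/K
dS_surr = -3068.2750/566.4560 = -5.4166 kJ/K
dS_gen = 9.0904 - 5.4166 = 3.6738 kJ/K (irreversible)

dS_gen = 3.6738 kJ/K, irreversible


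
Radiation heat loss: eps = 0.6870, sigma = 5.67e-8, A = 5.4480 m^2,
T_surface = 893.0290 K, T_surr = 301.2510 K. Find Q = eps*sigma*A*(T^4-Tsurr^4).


T^4 = 6.3601e+11
Tsurr^4 = 8.2360e+09
Q = 0.6870 * 5.67e-8 * 5.4480 * 6.2777e+11 = 133222.7927 W

133222.7927 W


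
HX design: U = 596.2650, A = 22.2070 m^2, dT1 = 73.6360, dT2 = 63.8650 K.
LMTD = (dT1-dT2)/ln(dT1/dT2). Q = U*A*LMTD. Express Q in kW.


LMTD = 68.6346 K
Q = 596.2650 * 22.2070 * 68.6346 = 908808.6382 W = 908.8086 kW

908.8086 kW


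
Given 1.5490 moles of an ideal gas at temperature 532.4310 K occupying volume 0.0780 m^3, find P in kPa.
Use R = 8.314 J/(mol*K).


P = nRT/V = 1.5490 * 8.314 * 532.4310 / 0.0780
= 6856.8519 / 0.0780 = 87908.3582 Pa = 87.9084 kPa

87.9084 kPa


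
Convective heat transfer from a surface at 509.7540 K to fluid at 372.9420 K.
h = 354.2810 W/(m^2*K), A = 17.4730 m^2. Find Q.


dT = 136.8120 K
Q = 354.2810 * 17.4730 * 136.8120 = 846914.4259 W

846914.4259 W


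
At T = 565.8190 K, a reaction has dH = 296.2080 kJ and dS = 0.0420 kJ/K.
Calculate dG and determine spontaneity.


T*dS = 565.8190 * 0.0420 = 23.7644 kJ
dG = 296.2080 - 23.7644 = 272.4436 kJ (non-spontaneous)

dG = 272.4436 kJ, non-spontaneous


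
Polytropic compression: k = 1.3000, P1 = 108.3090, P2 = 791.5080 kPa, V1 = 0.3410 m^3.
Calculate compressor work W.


(k-1)/k = 0.2308
(P2/P1)^exp = 1.5825
W = 4.3333 * 108.3090 * 0.3410 * (1.5825 - 1) = 93.2217 kJ

93.2217 kJ


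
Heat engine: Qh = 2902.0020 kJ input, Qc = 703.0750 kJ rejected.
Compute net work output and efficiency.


W = 2902.0020 - 703.0750 = 2198.9270 kJ
eta = 2198.9270 / 2902.0020 = 0.7577 = 75.7728%

W = 2198.9270 kJ, eta = 75.7728%


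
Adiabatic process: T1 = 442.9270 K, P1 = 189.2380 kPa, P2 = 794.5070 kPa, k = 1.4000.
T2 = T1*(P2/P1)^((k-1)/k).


(k-1)/k = 0.2857
(P2/P1)^exp = 1.5067
T2 = 442.9270 * 1.5067 = 667.3562 K

667.3562 K


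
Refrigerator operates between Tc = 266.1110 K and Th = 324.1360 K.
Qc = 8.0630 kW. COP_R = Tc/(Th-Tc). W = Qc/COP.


COP = 266.1110 / 58.0250 = 4.5861
W = 8.0630 / 4.5861 = 1.7581 kW

COP = 4.5861, W = 1.7581 kW


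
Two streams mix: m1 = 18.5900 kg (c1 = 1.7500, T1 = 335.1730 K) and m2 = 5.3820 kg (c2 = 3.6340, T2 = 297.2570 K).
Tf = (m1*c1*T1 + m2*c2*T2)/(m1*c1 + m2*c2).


num = 16717.8239
den = 52.0907
Tf = 320.9369 K

320.9369 K


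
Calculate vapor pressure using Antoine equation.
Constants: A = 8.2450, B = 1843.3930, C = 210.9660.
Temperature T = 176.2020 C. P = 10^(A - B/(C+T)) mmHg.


C+T = 387.1680
B/(C+T) = 4.7612
log10(P) = 8.2450 - 4.7612 = 3.4838
P = 10^3.4838 = 3046.3337 mmHg

3046.3337 mmHg


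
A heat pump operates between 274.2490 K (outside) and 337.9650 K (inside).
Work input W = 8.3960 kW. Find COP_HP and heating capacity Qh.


COP = 337.9650 / 63.7160 = 5.3042
Qh = 5.3042 * 8.3960 = 44.5344 kW

COP = 5.3042, Qh = 44.5344 kW


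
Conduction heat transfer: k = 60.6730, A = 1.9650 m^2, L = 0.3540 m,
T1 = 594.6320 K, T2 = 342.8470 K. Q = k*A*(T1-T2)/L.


dT = 251.7850 K
Q = 60.6730 * 1.9650 * 251.7850 / 0.3540 = 84797.8060 W

84797.8060 W


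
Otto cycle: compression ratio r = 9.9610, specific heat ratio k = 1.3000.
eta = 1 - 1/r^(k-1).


r^(k-1) = 1.9929
eta = 1 - 1/1.9929 = 0.4982 = 49.8225%

49.8225%


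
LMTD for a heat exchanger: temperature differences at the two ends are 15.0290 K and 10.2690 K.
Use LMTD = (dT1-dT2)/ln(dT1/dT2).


dT1/dT2 = 1.4635
ln(dT1/dT2) = 0.3809
LMTD = 4.7600 / 0.3809 = 12.4983 K

12.4983 K


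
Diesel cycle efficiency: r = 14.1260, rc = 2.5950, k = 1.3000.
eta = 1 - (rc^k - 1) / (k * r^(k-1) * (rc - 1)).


r^(k-1) = 2.2131
rc^k = 3.4544
eta = 0.4651 = 46.5135%

46.5135%


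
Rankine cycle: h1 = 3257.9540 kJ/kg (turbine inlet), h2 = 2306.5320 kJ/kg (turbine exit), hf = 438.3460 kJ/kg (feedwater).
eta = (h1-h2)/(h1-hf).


W = 951.4220 kJ/kg
Q_in = 2819.6080 kJ/kg
eta = 0.3374 = 33.7431%

eta = 33.7431%


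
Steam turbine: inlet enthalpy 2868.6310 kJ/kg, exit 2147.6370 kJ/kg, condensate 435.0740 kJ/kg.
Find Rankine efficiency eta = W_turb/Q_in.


W = 720.9940 kJ/kg
Q_in = 2433.5570 kJ/kg
eta = 0.2963 = 29.6272%

eta = 29.6272%


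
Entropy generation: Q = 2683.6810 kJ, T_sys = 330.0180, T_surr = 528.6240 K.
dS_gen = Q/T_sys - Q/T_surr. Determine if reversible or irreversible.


dS_sys = 2683.6810/330.0180 = 8.1319 kJ/K
dS_surr = -2683.6810/528.6240 = -5.0767 kJ/K
dS_gen = 8.1319 - 5.0767 = 3.0552 kJ/K (irreversible)

dS_gen = 3.0552 kJ/K, irreversible


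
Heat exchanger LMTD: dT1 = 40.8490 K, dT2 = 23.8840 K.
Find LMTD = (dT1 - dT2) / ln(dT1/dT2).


dT1/dT2 = 1.7103
ln(dT1/dT2) = 0.5367
LMTD = 16.9650 / 0.5367 = 31.6114 K

31.6114 K


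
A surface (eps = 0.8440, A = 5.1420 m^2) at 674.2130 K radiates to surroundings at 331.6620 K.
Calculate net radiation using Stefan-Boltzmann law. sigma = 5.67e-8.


T^4 = 2.0663e+11
Tsurr^4 = 1.2100e+10
Q = 0.8440 * 5.67e-8 * 5.1420 * 1.9453e+11 = 47867.3219 W

47867.3219 W


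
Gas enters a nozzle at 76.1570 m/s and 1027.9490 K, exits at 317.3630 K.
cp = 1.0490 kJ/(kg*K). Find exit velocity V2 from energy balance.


dT = 710.5860 K
2*cp*1000*dT = 1490809.4280
V1^2 = 5799.8886
V2 = sqrt(1496609.3166) = 1223.3598 m/s

1223.3598 m/s


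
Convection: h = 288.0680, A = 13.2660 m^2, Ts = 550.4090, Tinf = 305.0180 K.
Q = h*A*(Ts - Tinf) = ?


dT = 245.3910 K
Q = 288.0680 * 13.2660 * 245.3910 = 937764.1820 W

937764.1820 W


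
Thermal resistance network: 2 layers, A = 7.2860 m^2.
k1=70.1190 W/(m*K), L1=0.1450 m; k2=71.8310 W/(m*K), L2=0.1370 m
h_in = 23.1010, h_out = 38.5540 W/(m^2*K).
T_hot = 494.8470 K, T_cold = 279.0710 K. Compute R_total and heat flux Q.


R_conv_in = 1/(23.1010*7.2860) = 0.0059
R_1 = 0.1450/(70.1190*7.2860) = 0.0003
R_2 = 0.1370/(71.8310*7.2860) = 0.0003
R_conv_out = 1/(38.5540*7.2860) = 0.0036
R_total = 0.0100 K/W
Q = 215.7760 / 0.0100 = 21477.0878 W

R_total = 0.0100 K/W, Q = 21477.0878 W


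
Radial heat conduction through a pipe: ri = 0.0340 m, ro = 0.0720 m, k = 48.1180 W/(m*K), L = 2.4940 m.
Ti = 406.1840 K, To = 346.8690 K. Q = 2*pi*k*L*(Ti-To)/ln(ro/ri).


dT = 59.3150 K
ln(ro/ri) = 0.7503
Q = 2*pi*48.1180*2.4940*59.3150 / 0.7503 = 59608.7803 W

59608.7803 W


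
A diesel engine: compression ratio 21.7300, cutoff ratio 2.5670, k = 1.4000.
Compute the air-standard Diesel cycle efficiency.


r^(k-1) = 3.4263
rc^k = 3.7428
eta = 0.6351 = 63.5101%

63.5101%


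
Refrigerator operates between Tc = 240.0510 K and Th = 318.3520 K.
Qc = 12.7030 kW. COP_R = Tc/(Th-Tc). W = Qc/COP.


COP = 240.0510 / 78.3010 = 3.0657
W = 12.7030 / 3.0657 = 4.1435 kW

COP = 3.0657, W = 4.1435 kW


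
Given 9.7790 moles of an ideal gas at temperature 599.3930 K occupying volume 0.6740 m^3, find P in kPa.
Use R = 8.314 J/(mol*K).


P = nRT/V = 9.7790 * 8.314 * 599.3930 / 0.6740
= 48732.2129 / 0.6740 = 72302.9865 Pa = 72.3030 kPa

72.3030 kPa


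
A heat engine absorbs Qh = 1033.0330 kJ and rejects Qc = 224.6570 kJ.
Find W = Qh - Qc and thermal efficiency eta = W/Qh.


W = 1033.0330 - 224.6570 = 808.3760 kJ
eta = 808.3760 / 1033.0330 = 0.7825 = 78.2527%

W = 808.3760 kJ, eta = 78.2527%


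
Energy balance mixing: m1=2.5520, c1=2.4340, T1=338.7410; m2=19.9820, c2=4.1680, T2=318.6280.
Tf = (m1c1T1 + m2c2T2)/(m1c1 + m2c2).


num = 28641.0381
den = 89.4965
Tf = 320.0240 K

320.0240 K


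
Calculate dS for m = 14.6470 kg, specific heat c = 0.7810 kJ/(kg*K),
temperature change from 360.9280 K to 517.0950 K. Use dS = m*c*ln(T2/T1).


T2/T1 = 1.4327
ln(T2/T1) = 0.3595
dS = 14.6470 * 0.7810 * 0.3595 = 4.1130 kJ/K

4.1130 kJ/K


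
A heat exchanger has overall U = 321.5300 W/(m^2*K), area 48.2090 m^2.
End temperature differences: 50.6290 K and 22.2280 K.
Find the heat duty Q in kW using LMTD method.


LMTD = 34.5019 K
Q = 321.5300 * 48.2090 * 34.5019 = 534801.7039 W = 534.8017 kW

534.8017 kW


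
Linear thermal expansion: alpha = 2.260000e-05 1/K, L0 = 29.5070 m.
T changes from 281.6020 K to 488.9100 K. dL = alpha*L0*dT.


dT = 207.3080 K
dL = 2.260000e-05 * 29.5070 * 207.3080 = 0.138245 m
L_final = 29.645245 m

dL = 0.138245 m


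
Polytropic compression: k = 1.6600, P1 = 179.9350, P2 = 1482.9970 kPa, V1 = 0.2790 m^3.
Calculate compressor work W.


(k-1)/k = 0.3976
(P2/P1)^exp = 2.3131
W = 2.5152 * 179.9350 * 0.2790 * (2.3131 - 1) = 165.8044 kJ

165.8044 kJ


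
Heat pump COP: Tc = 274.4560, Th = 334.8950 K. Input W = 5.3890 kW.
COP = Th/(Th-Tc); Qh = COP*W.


COP = 334.8950 / 60.4390 = 5.5410
Qh = 5.5410 * 5.3890 = 29.8607 kW

COP = 5.5410, Qh = 29.8607 kW


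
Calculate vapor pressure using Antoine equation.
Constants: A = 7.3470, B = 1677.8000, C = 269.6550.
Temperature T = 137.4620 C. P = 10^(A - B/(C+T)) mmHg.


C+T = 407.1170
B/(C+T) = 4.1212
log10(P) = 7.3470 - 4.1212 = 3.2258
P = 10^3.2258 = 1682.0000 mmHg

1682.0000 mmHg


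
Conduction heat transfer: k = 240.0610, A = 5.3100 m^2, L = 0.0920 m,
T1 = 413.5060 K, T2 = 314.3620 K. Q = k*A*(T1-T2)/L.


dT = 99.1440 K
Q = 240.0610 * 5.3100 * 99.1440 / 0.0920 = 1373708.9928 W

1373708.9928 W


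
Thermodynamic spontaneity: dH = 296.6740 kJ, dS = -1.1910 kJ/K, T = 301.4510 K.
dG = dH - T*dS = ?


T*dS = 301.4510 * -1.1910 = -359.0281 kJ
dG = 296.6740 + 359.0281 = 655.7021 kJ (non-spontaneous)

dG = 655.7021 kJ, non-spontaneous


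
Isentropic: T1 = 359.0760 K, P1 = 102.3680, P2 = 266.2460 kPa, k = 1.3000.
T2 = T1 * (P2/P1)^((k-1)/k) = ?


(k-1)/k = 0.2308
(P2/P1)^exp = 1.2468
T2 = 359.0760 * 1.2468 = 447.6958 K

447.6958 K


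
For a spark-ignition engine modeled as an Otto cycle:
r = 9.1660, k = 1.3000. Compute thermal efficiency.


r^(k-1) = 1.9438
eta = 1 - 1/1.9438 = 0.4855 = 48.5547%

48.5547%


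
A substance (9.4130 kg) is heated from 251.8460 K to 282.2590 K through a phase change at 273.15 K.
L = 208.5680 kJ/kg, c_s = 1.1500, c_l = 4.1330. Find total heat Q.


Q1 (sensible, solid) = 9.4130 * 1.1500 * 21.3040 = 230.6147 kJ
Q2 (latent) = 9.4130 * 208.5680 = 1963.2506 kJ
Q3 (sensible, liquid) = 9.4130 * 4.1330 * 9.1090 = 354.3759 kJ
Q_total = 2548.2412 kJ

2548.2412 kJ


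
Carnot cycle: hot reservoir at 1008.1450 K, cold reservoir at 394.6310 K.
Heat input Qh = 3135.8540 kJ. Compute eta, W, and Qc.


eta = 1 - 394.6310/1008.1450 = 0.6086
W = 0.6086 * 3135.8540 = 1908.3468 kJ
Qc = 3135.8540 - 1908.3468 = 1227.5072 kJ

eta = 60.8557%, W = 1908.3468 kJ, Qc = 1227.5072 kJ


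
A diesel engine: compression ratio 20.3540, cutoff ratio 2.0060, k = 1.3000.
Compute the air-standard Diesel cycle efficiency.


r^(k-1) = 2.4694
rc^k = 2.4719
eta = 0.5442 = 54.4235%

54.4235%


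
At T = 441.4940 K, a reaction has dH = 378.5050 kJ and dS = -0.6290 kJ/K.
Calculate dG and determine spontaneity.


T*dS = 441.4940 * -0.6290 = -277.6997 kJ
dG = 378.5050 + 277.6997 = 656.2047 kJ (non-spontaneous)

dG = 656.2047 kJ, non-spontaneous


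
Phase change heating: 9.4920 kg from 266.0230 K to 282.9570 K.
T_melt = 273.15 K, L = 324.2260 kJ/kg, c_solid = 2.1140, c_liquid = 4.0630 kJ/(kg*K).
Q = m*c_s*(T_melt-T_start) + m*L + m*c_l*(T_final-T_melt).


Q1 (sensible, solid) = 9.4920 * 2.1140 * 7.1270 = 143.0110 kJ
Q2 (latent) = 9.4920 * 324.2260 = 3077.5532 kJ
Q3 (sensible, liquid) = 9.4920 * 4.0630 * 9.8070 = 378.2167 kJ
Q_total = 3598.7809 kJ

3598.7809 kJ


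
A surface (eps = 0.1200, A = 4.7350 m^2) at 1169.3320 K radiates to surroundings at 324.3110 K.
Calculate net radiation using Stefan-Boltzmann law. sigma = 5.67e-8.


T^4 = 1.8696e+12
Tsurr^4 = 1.1062e+10
Q = 0.1200 * 5.67e-8 * 4.7350 * 1.8585e+12 = 59876.7626 W

59876.7626 W


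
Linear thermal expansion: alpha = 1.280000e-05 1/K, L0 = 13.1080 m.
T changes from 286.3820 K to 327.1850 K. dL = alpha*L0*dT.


dT = 40.8030 K
dL = 1.280000e-05 * 13.1080 * 40.8030 = 0.006846 m
L_final = 13.114846 m

dL = 0.006846 m


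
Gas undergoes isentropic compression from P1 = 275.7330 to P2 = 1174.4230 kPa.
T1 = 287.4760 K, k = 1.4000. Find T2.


(k-1)/k = 0.2857
(P2/P1)^exp = 1.5129
T2 = 287.4760 * 1.5129 = 434.9224 K

434.9224 K


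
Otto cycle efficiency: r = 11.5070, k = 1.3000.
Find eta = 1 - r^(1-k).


r^(k-1) = 2.0811
eta = 1 - 1/2.0811 = 0.5195 = 51.9480%

51.9480%


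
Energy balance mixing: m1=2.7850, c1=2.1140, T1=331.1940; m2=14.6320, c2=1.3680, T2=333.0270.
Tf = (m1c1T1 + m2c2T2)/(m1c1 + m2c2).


num = 8615.9616
den = 25.9041
Tf = 332.6104 K

332.6104 K


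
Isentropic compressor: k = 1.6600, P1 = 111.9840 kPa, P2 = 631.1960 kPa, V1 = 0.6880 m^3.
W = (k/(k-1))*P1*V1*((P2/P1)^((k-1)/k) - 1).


(k-1)/k = 0.3976
(P2/P1)^exp = 1.9888
W = 2.5152 * 111.9840 * 0.6880 * (1.9888 - 1) = 191.6117 kJ

191.6117 kJ


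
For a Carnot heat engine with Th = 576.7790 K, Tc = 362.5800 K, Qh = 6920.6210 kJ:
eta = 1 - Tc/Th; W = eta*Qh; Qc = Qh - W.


eta = 1 - 362.5800/576.7790 = 0.3714
W = 0.3714 * 6920.6210 = 2570.1180 kJ
Qc = 6920.6210 - 2570.1180 = 4350.5030 kJ

eta = 37.1371%, W = 2570.1180 kJ, Qc = 4350.5030 kJ


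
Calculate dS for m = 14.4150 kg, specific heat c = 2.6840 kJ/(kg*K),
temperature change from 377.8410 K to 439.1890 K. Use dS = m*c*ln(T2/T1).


T2/T1 = 1.1624
ln(T2/T1) = 0.1505
dS = 14.4150 * 2.6840 * 0.1505 = 5.8211 kJ/K

5.8211 kJ/K


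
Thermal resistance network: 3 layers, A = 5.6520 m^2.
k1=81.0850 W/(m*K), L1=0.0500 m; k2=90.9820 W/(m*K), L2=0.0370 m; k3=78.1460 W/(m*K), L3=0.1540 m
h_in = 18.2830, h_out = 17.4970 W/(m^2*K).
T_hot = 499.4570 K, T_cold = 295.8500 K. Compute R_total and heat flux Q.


R_conv_in = 1/(18.2830*5.6520) = 0.0097
R_1 = 0.0500/(81.0850*5.6520) = 0.0001
R_2 = 0.0370/(90.9820*5.6520) = 7.1952e-05
R_3 = 0.1540/(78.1460*5.6520) = 0.0003
R_conv_out = 1/(17.4970*5.6520) = 0.0101
R_total = 0.0203 K/W
Q = 203.6070 / 0.0203 = 10020.5867 W

R_total = 0.0203 K/W, Q = 10020.5867 W


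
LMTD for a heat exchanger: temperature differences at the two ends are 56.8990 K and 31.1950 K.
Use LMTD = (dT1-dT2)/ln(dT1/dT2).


dT1/dT2 = 1.8240
ln(dT1/dT2) = 0.6010
LMTD = 25.7040 / 0.6010 = 42.7673 K

42.7673 K


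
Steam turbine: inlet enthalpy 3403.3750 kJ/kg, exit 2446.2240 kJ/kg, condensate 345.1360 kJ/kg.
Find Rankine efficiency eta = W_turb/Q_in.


W = 957.1510 kJ/kg
Q_in = 3058.2390 kJ/kg
eta = 0.3130 = 31.2975%

eta = 31.2975%


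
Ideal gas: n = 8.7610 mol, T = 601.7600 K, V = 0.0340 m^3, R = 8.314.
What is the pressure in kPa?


P = nRT/V = 8.7610 * 8.314 * 601.7600 / 0.0340
= 43831.5690 / 0.0340 = 1289163.7929 Pa = 1289.1638 kPa

1289.1638 kPa


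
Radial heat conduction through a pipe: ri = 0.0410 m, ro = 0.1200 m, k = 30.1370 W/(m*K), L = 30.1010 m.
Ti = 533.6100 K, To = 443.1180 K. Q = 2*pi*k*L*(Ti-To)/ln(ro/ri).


dT = 90.4920 K
ln(ro/ri) = 1.0739
Q = 2*pi*30.1370*30.1010*90.4920 / 1.0739 = 480285.1928 W

480285.1928 W


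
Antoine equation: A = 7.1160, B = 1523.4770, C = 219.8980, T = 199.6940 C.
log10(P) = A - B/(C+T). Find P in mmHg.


C+T = 419.5920
B/(C+T) = 3.6309
log10(P) = 7.1160 - 3.6309 = 3.4851
P = 10^3.4851 = 3055.9532 mmHg

3055.9532 mmHg


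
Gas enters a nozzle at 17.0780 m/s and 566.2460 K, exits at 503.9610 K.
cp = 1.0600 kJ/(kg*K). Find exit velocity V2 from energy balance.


dT = 62.2850 K
2*cp*1000*dT = 132044.2000
V1^2 = 291.6581
V2 = sqrt(132335.8581) = 363.7800 m/s

363.7800 m/s


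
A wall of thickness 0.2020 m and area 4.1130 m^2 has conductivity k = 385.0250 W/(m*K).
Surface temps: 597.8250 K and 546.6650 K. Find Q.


dT = 51.1600 K
Q = 385.0250 * 4.1130 * 51.1600 / 0.2020 = 401076.1204 W

401076.1204 W


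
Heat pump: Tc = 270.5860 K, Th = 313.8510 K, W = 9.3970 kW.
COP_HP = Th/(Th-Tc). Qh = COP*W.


COP = 313.8510 / 43.2650 = 7.2542
Qh = 7.2542 * 9.3970 = 68.1673 kW

COP = 7.2542, Qh = 68.1673 kW


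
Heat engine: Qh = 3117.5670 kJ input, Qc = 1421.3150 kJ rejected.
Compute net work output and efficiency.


W = 3117.5670 - 1421.3150 = 1696.2520 kJ
eta = 1696.2520 / 3117.5670 = 0.5441 = 54.4095%

W = 1696.2520 kJ, eta = 54.4095%


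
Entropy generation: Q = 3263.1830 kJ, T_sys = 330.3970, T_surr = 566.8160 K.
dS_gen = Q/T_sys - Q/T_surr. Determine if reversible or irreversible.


dS_sys = 3263.1830/330.3970 = 9.8766 kJ/K
dS_surr = -3263.1830/566.8160 = -5.7570 kJ/K
dS_gen = 9.8766 - 5.7570 = 4.1195 kJ/K (irreversible)

dS_gen = 4.1195 kJ/K, irreversible


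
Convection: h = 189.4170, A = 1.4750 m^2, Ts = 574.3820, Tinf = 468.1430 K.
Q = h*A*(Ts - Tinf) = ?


dT = 106.2390 K
Q = 189.4170 * 1.4750 * 106.2390 = 29682.1222 W

29682.1222 W


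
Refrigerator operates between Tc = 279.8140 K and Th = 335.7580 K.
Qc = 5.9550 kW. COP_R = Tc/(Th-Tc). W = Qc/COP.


COP = 279.8140 / 55.9440 = 5.0017
W = 5.9550 / 5.0017 = 1.1906 kW

COP = 5.0017, W = 1.1906 kW


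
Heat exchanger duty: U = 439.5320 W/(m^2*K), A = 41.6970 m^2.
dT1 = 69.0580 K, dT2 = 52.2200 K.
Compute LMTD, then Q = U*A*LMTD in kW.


LMTD = 60.2474 K
Q = 439.5320 * 41.6970 * 60.2474 = 1104163.1895 W = 1104.1632 kW

1104.1632 kW


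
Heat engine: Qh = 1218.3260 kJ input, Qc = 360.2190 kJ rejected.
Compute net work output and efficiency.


W = 1218.3260 - 360.2190 = 858.1070 kJ
eta = 858.1070 / 1218.3260 = 0.7043 = 70.4333%

W = 858.1070 kJ, eta = 70.4333%


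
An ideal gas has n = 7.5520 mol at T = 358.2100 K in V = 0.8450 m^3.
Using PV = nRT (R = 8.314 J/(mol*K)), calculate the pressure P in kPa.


P = nRT/V = 7.5520 * 8.314 * 358.2100 / 0.8450
= 22491.0488 / 0.8450 = 26616.6258 Pa = 26.6166 kPa

26.6166 kPa


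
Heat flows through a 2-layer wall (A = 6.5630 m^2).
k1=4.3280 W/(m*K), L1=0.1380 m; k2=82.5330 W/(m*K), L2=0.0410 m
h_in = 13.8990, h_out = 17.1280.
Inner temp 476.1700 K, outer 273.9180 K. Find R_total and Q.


R_conv_in = 1/(13.8990*6.5630) = 0.0110
R_1 = 0.1380/(4.3280*6.5630) = 0.0049
R_2 = 0.0410/(82.5330*6.5630) = 7.5693e-05
R_conv_out = 1/(17.1280*6.5630) = 0.0089
R_total = 0.0248 K/W
Q = 202.2520 / 0.0248 = 8157.7623 W

R_total = 0.0248 K/W, Q = 8157.7623 W


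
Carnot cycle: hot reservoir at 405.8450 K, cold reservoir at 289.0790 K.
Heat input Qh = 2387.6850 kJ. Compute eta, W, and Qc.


eta = 1 - 289.0790/405.8450 = 0.2877
W = 0.2877 * 2387.6850 = 686.9628 kJ
Qc = 2387.6850 - 686.9628 = 1700.7222 kJ

eta = 28.7711%, W = 686.9628 kJ, Qc = 1700.7222 kJ


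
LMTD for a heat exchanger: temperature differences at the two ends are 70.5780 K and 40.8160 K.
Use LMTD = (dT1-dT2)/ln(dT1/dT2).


dT1/dT2 = 1.7292
ln(dT1/dT2) = 0.5476
LMTD = 29.7620 / 0.5476 = 54.3455 K

54.3455 K


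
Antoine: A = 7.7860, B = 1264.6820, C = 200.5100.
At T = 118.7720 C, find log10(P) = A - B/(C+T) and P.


C+T = 319.2820
B/(C+T) = 3.9610
log10(P) = 7.7860 - 3.9610 = 3.8250
P = 10^3.8250 = 6683.1501 mmHg

6683.1501 mmHg


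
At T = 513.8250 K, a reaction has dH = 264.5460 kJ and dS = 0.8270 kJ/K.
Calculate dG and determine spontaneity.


T*dS = 513.8250 * 0.8270 = 424.9333 kJ
dG = 264.5460 - 424.9333 = -160.3873 kJ (spontaneous)

dG = -160.3873 kJ, spontaneous


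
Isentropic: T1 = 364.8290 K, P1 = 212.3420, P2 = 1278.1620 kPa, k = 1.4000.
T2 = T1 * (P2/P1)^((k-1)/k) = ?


(k-1)/k = 0.2857
(P2/P1)^exp = 1.6700
T2 = 364.8290 * 1.6700 = 609.2814 K

609.2814 K


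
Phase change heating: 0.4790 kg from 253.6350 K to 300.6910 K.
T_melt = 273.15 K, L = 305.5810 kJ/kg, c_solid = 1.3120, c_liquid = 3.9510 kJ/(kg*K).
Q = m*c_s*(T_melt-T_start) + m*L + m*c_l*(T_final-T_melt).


Q1 (sensible, solid) = 0.4790 * 1.3120 * 19.5150 = 12.2642 kJ
Q2 (latent) = 0.4790 * 305.5810 = 146.3733 kJ
Q3 (sensible, liquid) = 0.4790 * 3.9510 * 27.5410 = 52.1221 kJ
Q_total = 210.7596 kJ

210.7596 kJ


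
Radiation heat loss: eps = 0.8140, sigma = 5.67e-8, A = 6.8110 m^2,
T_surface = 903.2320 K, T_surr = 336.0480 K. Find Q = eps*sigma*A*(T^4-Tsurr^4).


T^4 = 6.6558e+11
Tsurr^4 = 1.2753e+10
Q = 0.8140 * 5.67e-8 * 6.8110 * 6.5282e+11 = 205217.0927 W

205217.0927 W


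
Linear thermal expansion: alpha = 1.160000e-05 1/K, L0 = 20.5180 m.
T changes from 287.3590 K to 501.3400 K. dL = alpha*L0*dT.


dT = 213.9810 K
dL = 1.160000e-05 * 20.5180 * 213.9810 = 0.050929 m
L_final = 20.568929 m

dL = 0.050929 m


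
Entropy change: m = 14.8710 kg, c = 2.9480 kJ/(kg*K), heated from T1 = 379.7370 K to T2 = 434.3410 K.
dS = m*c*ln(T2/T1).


T2/T1 = 1.1438
ln(T2/T1) = 0.1344
dS = 14.8710 * 2.9480 * 0.1344 = 5.8899 kJ/K

5.8899 kJ/K


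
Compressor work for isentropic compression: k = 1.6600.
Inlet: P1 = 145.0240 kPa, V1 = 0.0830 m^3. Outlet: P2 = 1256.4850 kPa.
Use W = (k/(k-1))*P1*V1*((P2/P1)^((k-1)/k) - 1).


(k-1)/k = 0.3976
(P2/P1)^exp = 2.3595
W = 2.5152 * 145.0240 * 0.0830 * (2.3595 - 1) = 41.1599 kJ

41.1599 kJ


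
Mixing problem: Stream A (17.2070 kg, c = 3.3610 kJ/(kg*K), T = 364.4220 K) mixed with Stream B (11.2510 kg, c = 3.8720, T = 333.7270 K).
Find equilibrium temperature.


num = 35613.9583
den = 101.3966
Tf = 351.2342 K

351.2342 K


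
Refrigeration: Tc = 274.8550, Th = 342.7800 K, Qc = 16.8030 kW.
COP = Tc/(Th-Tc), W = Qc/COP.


COP = 274.8550 / 67.9250 = 4.0464
W = 16.8030 / 4.0464 = 4.1525 kW

COP = 4.0464, W = 4.1525 kW


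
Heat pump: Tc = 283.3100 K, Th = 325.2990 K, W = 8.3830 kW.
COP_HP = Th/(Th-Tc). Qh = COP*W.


COP = 325.2990 / 41.9890 = 7.7472
Qh = 7.7472 * 8.3830 = 64.9451 kW

COP = 7.7472, Qh = 64.9451 kW


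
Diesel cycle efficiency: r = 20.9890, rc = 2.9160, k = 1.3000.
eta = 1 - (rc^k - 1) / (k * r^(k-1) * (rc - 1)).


r^(k-1) = 2.4923
rc^k = 4.0200
eta = 0.5135 = 51.3517%

51.3517%


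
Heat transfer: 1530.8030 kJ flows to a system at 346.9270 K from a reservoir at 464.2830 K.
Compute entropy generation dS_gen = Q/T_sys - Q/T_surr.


dS_sys = 1530.8030/346.9270 = 4.4125 kJ/K
dS_surr = -1530.8030/464.2830 = -3.2971 kJ/K
dS_gen = 4.4125 - 3.2971 = 1.1153 kJ/K (irreversible)

dS_gen = 1.1153 kJ/K, irreversible


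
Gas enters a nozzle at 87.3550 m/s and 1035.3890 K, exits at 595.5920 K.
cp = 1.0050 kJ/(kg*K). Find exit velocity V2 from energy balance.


dT = 439.7970 K
2*cp*1000*dT = 883991.9700
V1^2 = 7630.8960
V2 = sqrt(891622.8660) = 944.2578 m/s

944.2578 m/s


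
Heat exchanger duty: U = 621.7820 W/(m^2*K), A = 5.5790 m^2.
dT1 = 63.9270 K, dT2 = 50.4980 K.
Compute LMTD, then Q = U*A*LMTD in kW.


LMTD = 56.9489 K
Q = 621.7820 * 5.5790 * 56.9489 = 197551.1246 W = 197.5511 kW

197.5511 kW


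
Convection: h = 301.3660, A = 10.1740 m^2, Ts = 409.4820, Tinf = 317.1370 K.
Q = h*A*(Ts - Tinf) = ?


dT = 92.3450 K
Q = 301.3660 * 10.1740 * 92.3450 = 283138.7906 W

283138.7906 W


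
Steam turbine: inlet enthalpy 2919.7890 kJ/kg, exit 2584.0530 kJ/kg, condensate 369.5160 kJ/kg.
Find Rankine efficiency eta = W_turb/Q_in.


W = 335.7360 kJ/kg
Q_in = 2550.2730 kJ/kg
eta = 0.1316 = 13.1647%

eta = 13.1647%


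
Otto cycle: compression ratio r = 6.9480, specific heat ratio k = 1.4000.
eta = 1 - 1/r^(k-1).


r^(k-1) = 2.1714
eta = 1 - 1/2.1714 = 0.5395 = 53.9472%

53.9472%


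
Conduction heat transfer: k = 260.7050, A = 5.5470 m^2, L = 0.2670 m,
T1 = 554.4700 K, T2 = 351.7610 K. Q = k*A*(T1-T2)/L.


dT = 202.7090 K
Q = 260.7050 * 5.5470 * 202.7090 / 0.2670 = 1097916.4603 W

1097916.4603 W


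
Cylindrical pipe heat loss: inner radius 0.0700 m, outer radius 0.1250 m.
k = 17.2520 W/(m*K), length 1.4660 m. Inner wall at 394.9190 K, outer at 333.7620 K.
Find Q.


dT = 61.1570 K
ln(ro/ri) = 0.5798
Q = 2*pi*17.2520*1.4660*61.1570 / 0.5798 = 16761.2883 W

16761.2883 W


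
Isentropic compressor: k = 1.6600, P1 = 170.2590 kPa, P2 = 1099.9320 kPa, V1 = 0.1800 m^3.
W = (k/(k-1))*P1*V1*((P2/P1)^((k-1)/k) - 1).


(k-1)/k = 0.3976
(P2/P1)^exp = 2.0997
W = 2.5152 * 170.2590 * 0.1800 * (2.0997 - 1) = 84.7631 kJ

84.7631 kJ


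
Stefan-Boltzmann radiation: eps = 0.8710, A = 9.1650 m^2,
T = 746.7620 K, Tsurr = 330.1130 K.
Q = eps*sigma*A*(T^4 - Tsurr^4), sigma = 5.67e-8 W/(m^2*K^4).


T^4 = 3.1098e+11
Tsurr^4 = 1.1875e+10
Q = 0.8710 * 5.67e-8 * 9.1650 * 2.9910e+11 = 135379.5055 W

135379.5055 W


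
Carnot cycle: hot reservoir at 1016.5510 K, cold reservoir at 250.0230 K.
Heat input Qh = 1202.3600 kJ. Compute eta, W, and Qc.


eta = 1 - 250.0230/1016.5510 = 0.7540
W = 0.7540 * 1202.3600 = 906.6369 kJ
Qc = 1202.3600 - 906.6369 = 295.7231 kJ

eta = 75.4048%, W = 906.6369 kJ, Qc = 295.7231 kJ


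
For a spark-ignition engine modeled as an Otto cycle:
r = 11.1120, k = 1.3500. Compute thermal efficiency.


r^(k-1) = 2.3229
eta = 1 - 1/2.3229 = 0.5695 = 56.9500%

56.9500%


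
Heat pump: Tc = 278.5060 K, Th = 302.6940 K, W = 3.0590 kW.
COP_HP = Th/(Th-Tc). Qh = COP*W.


COP = 302.6940 / 24.1880 = 12.5142
Qh = 12.5142 * 3.0590 = 38.2810 kW

COP = 12.5142, Qh = 38.2810 kW


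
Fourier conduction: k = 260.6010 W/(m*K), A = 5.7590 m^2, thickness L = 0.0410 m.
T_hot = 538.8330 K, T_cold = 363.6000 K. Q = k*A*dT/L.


dT = 175.2330 K
Q = 260.6010 * 5.7590 * 175.2330 / 0.0410 = 6414387.5487 W

6414387.5487 W


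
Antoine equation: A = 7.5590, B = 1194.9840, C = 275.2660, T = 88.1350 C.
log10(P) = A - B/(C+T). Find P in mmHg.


C+T = 363.4010
B/(C+T) = 3.2883
log10(P) = 7.5590 - 3.2883 = 4.2707
P = 10^4.2707 = 18649.4327 mmHg

18649.4327 mmHg


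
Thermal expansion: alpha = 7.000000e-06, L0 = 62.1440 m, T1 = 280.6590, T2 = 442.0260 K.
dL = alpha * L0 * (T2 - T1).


dT = 161.3670 K
dL = 7.000000e-06 * 62.1440 * 161.3670 = 0.070196 m
L_final = 62.214196 m

dL = 0.070196 m


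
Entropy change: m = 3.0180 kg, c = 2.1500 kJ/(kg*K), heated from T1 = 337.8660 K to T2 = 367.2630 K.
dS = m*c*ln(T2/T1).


T2/T1 = 1.0870
ln(T2/T1) = 0.0834
dS = 3.0180 * 2.1500 * 0.0834 = 0.5413 kJ/K

0.5413 kJ/K


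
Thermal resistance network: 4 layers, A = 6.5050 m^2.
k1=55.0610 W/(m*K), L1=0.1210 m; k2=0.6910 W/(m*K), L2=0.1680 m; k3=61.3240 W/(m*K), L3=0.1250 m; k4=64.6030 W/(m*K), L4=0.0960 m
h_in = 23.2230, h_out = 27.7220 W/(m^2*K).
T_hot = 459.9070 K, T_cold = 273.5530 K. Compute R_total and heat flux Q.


R_conv_in = 1/(23.2230*6.5050) = 0.0066
R_1 = 0.1210/(55.0610*6.5050) = 0.0003
R_2 = 0.1680/(0.6910*6.5050) = 0.0374
R_3 = 0.1250/(61.3240*6.5050) = 0.0003
R_4 = 0.0960/(64.6030*6.5050) = 0.0002
R_conv_out = 1/(27.7220*6.5050) = 0.0055
R_total = 0.0504 K/W
Q = 186.3540 / 0.0504 = 3696.0456 W

R_total = 0.0504 K/W, Q = 3696.0456 W


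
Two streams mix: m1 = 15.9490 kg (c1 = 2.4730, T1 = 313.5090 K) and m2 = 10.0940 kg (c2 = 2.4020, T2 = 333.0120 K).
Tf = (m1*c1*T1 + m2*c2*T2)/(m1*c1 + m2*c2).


num = 20439.5218
den = 63.6877
Tf = 320.9338 K

320.9338 K


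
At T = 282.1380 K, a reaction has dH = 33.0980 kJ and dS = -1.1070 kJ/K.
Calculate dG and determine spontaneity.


T*dS = 282.1380 * -1.1070 = -312.3268 kJ
dG = 33.0980 + 312.3268 = 345.4248 kJ (non-spontaneous)

dG = 345.4248 kJ, non-spontaneous


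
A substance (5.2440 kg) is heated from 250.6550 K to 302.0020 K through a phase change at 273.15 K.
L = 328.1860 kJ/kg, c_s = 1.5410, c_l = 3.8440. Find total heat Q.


Q1 (sensible, solid) = 5.2440 * 1.5410 * 22.4950 = 181.7822 kJ
Q2 (latent) = 5.2440 * 328.1860 = 1721.0074 kJ
Q3 (sensible, liquid) = 5.2440 * 3.8440 * 28.8520 = 581.5968 kJ
Q_total = 2484.3863 kJ

2484.3863 kJ


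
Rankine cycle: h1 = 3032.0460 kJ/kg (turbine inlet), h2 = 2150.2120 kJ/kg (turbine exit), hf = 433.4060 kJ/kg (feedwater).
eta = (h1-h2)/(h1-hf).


W = 881.8340 kJ/kg
Q_in = 2598.6400 kJ/kg
eta = 0.3393 = 33.9344%

eta = 33.9344%


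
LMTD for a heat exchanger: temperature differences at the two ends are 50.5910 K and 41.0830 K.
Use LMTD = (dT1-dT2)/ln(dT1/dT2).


dT1/dT2 = 1.2314
ln(dT1/dT2) = 0.2082
LMTD = 9.5080 / 0.2082 = 45.6722 K

45.6722 K


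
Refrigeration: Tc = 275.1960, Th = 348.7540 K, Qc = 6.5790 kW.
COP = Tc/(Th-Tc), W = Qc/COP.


COP = 275.1960 / 73.5580 = 3.7412
W = 6.5790 / 3.7412 = 1.7585 kW

COP = 3.7412, W = 1.7585 kW


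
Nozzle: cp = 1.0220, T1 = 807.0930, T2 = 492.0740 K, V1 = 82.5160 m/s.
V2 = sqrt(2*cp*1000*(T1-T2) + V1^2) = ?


dT = 315.0190 K
2*cp*1000*dT = 643898.8360
V1^2 = 6808.8903
V2 = sqrt(650707.7263) = 806.6646 m/s

806.6646 m/s


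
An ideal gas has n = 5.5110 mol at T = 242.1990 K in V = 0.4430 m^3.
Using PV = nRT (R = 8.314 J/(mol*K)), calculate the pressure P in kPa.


P = nRT/V = 5.5110 * 8.314 * 242.1990 / 0.4430
= 11097.1837 / 0.4430 = 25050.0762 Pa = 25.0501 kPa

25.0501 kPa


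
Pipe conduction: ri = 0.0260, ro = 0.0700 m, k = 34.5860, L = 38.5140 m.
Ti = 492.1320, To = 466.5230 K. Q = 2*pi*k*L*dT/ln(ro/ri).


dT = 25.6090 K
ln(ro/ri) = 0.9904
Q = 2*pi*34.5860*38.5140*25.6090 / 0.9904 = 216412.0248 W

216412.0248 W


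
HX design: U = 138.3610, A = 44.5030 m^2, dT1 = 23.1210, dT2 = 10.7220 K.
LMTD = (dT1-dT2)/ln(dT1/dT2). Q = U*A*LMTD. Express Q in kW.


LMTD = 16.1352 K
Q = 138.3610 * 44.5030 * 16.1352 = 99352.2366 W = 99.3522 kW

99.3522 kW


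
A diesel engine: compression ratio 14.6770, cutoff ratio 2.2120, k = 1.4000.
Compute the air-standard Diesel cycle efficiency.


r^(k-1) = 2.9286
rc^k = 3.0388
eta = 0.5897 = 58.9716%

58.9716%


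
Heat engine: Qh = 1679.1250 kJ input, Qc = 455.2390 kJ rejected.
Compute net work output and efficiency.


W = 1679.1250 - 455.2390 = 1223.8860 kJ
eta = 1223.8860 / 1679.1250 = 0.7289 = 72.8883%

W = 1223.8860 kJ, eta = 72.8883%


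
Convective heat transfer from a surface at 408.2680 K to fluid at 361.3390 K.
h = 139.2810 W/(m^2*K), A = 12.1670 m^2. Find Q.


dT = 46.9290 K
Q = 139.2810 * 12.1670 * 46.9290 = 79527.3817 W

79527.3817 W


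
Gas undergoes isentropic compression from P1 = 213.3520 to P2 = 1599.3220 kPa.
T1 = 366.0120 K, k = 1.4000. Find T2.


(k-1)/k = 0.2857
(P2/P1)^exp = 1.7781
T2 = 366.0120 * 1.7781 = 650.8028 K

650.8028 K


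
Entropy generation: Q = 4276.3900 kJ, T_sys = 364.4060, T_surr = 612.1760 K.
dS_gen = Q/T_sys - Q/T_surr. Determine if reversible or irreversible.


dS_sys = 4276.3900/364.4060 = 11.7352 kJ/K
dS_surr = -4276.3900/612.1760 = -6.9856 kJ/K
dS_gen = 11.7352 - 6.9856 = 4.7497 kJ/K (irreversible)

dS_gen = 4.7497 kJ/K, irreversible
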